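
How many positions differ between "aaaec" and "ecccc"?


Comparing "aaaec" and "ecccc" position by position:
  Position 0: 'a' vs 'e' => DIFFER
  Position 1: 'a' vs 'c' => DIFFER
  Position 2: 'a' vs 'c' => DIFFER
  Position 3: 'e' vs 'c' => DIFFER
  Position 4: 'c' vs 'c' => same
Positions that differ: 4

4


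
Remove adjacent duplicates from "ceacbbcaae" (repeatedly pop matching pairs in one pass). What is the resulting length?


Input: ceacbbcaae
Stack-based adjacent duplicate removal:
  Read 'c': push. Stack: c
  Read 'e': push. Stack: ce
  Read 'a': push. Stack: cea
  Read 'c': push. Stack: ceac
  Read 'b': push. Stack: ceacb
  Read 'b': matches stack top 'b' => pop. Stack: ceac
  Read 'c': matches stack top 'c' => pop. Stack: cea
  Read 'a': matches stack top 'a' => pop. Stack: ce
  Read 'a': push. Stack: cea
  Read 'e': push. Stack: ceae
Final stack: "ceae" (length 4)

4


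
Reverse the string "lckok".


Input: lckok
Reading characters right to left:
  Position 4: 'k'
  Position 3: 'o'
  Position 2: 'k'
  Position 1: 'c'
  Position 0: 'l'
Reversed: kokcl

kokcl


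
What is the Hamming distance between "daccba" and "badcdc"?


Comparing "daccba" and "badcdc" position by position:
  Position 0: 'd' vs 'b' => differ
  Position 1: 'a' vs 'a' => same
  Position 2: 'c' vs 'd' => differ
  Position 3: 'c' vs 'c' => same
  Position 4: 'b' vs 'd' => differ
  Position 5: 'a' vs 'c' => differ
Total differences (Hamming distance): 4

4


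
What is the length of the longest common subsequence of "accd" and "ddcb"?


LCS of "accd" and "ddcb"
DP table:
           d    d    c    b
      0    0    0    0    0
  a   0    0    0    0    0
  c   0    0    0    1    1
  c   0    0    0    1    1
  d   0    1    1    1    1
LCS length = dp[4][4] = 1

1


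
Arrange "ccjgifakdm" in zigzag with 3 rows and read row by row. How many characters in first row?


Zigzag "ccjgifakdm" into 3 rows:
Placing characters:
  'c' => row 0
  'c' => row 1
  'j' => row 2
  'g' => row 1
  'i' => row 0
  'f' => row 1
  'a' => row 2
  'k' => row 1
  'd' => row 0
  'm' => row 1
Rows:
  Row 0: "cid"
  Row 1: "cgfkm"
  Row 2: "ja"
First row length: 3

3


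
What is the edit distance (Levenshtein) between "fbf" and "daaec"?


Computing edit distance: "fbf" -> "daaec"
DP table:
           d    a    a    e    c
      0    1    2    3    4    5
  f   1    1    2    3    4    5
  b   2    2    2    3    4    5
  f   3    3    3    3    4    5
Edit distance = dp[3][5] = 5

5


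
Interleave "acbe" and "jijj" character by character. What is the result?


Interleaving "acbe" and "jijj":
  Position 0: 'a' from first, 'j' from second => "aj"
  Position 1: 'c' from first, 'i' from second => "ci"
  Position 2: 'b' from first, 'j' from second => "bj"
  Position 3: 'e' from first, 'j' from second => "ej"
Result: ajcibjej

ajcibjej


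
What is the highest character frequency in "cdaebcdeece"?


Input: cdaebcdeece
Character counts:
  'a': 1
  'b': 1
  'c': 3
  'd': 2
  'e': 4
Maximum frequency: 4

4


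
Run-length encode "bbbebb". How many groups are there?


Input: bbbebb
Scanning for consecutive runs:
  Group 1: 'b' x 3 (positions 0-2)
  Group 2: 'e' x 1 (positions 3-3)
  Group 3: 'b' x 2 (positions 4-5)
Total groups: 3

3


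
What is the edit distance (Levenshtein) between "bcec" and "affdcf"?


Computing edit distance: "bcec" -> "affdcf"
DP table:
           a    f    f    d    c    f
      0    1    2    3    4    5    6
  b   1    1    2    3    4    5    6
  c   2    2    2    3    4    4    5
  e   3    3    3    3    4    5    5
  c   4    4    4    4    4    4    5
Edit distance = dp[4][6] = 5

5


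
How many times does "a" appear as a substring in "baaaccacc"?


Searching for "a" in "baaaccacc"
Scanning each position:
  Position 0: "b" => no
  Position 1: "a" => MATCH
  Position 2: "a" => MATCH
  Position 3: "a" => MATCH
  Position 4: "c" => no
  Position 5: "c" => no
  Position 6: "a" => MATCH
  Position 7: "c" => no
  Position 8: "c" => no
Total occurrences: 4

4


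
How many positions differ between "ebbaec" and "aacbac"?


Comparing "ebbaec" and "aacbac" position by position:
  Position 0: 'e' vs 'a' => DIFFER
  Position 1: 'b' vs 'a' => DIFFER
  Position 2: 'b' vs 'c' => DIFFER
  Position 3: 'a' vs 'b' => DIFFER
  Position 4: 'e' vs 'a' => DIFFER
  Position 5: 'c' vs 'c' => same
Positions that differ: 5

5


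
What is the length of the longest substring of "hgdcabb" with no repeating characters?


Input: "hgdcabb"
Sliding window (track last position of each char):
  Position 0 ('h'): window [0,0] length 1 -- new best
  Position 1 ('g'): window [0,1] length 2 -- new best
  Position 2 ('d'): window [0,2] length 3 -- new best
  Position 3 ('c'): window [0,3] length 4 -- new best
  Position 4 ('a'): window [0,4] length 5 -- new best
  Position 5 ('b'): window [0,5] length 6 -- new best
  Position 6 ('b'): repeat (last at 5), move window start to 6
  Position 6 ('b'): window [6,6] length 1
Longest substring with no repeats: "hgdcab" with length 6

6


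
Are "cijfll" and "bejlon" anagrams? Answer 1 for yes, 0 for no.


Strings: "cijfll", "bejlon"
Sorted first:  cfijll
Sorted second: bejlno
Differ at position 0: 'c' vs 'b' => not anagrams

0


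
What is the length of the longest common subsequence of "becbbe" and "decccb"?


LCS of "becbbe" and "decccb"
DP table:
           d    e    c    c    c    b
      0    0    0    0    0    0    0
  b   0    0    0    0    0    0    1
  e   0    0    1    1    1    1    1
  c   0    0    1    2    2    2    2
  b   0    0    1    2    2    2    3
  b   0    0    1    2    2    2    3
  e   0    0    1    2    2    2    3
LCS length = dp[6][6] = 3

3


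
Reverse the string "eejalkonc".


Input: eejalkonc
Reading characters right to left:
  Position 8: 'c'
  Position 7: 'n'
  Position 6: 'o'
  Position 5: 'k'
  Position 4: 'l'
  Position 3: 'a'
  Position 2: 'j'
  Position 1: 'e'
  Position 0: 'e'
Reversed: cnoklajee

cnoklajee


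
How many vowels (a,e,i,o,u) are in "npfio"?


Input: npfio
Checking each character:
  'n' at position 0: consonant
  'p' at position 1: consonant
  'f' at position 2: consonant
  'i' at position 3: vowel (running total: 1)
  'o' at position 4: vowel (running total: 2)
Total vowels: 2

2


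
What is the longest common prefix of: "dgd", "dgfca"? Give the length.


Words: dgd, dgfca
  Position 0: all 'd' => match
  Position 1: all 'g' => match
  Position 2: ('d', 'f') => mismatch, stop
LCP = "dg" (length 2)

2


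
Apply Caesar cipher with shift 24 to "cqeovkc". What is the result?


Caesar cipher: shift "cqeovkc" by 24
  'c' (pos 2) + 24 = pos 0 = 'a'
  'q' (pos 16) + 24 = pos 14 = 'o'
  'e' (pos 4) + 24 = pos 2 = 'c'
  'o' (pos 14) + 24 = pos 12 = 'm'
  'v' (pos 21) + 24 = pos 19 = 't'
  'k' (pos 10) + 24 = pos 8 = 'i'
  'c' (pos 2) + 24 = pos 0 = 'a'
Result: aocmtia

aocmtia


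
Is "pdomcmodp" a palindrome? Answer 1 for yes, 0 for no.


Input: pdomcmodp
Reversed: pdomcmodp
  Compare pos 0 ('p') with pos 8 ('p'): match
  Compare pos 1 ('d') with pos 7 ('d'): match
  Compare pos 2 ('o') with pos 6 ('o'): match
  Compare pos 3 ('m') with pos 5 ('m'): match
Result: palindrome

1


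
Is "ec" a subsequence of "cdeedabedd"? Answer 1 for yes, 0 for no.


Check if "ec" is a subsequence of "cdeedabedd"
Greedy scan:
  Position 0 ('c'): no match needed
  Position 1 ('d'): no match needed
  Position 2 ('e'): matches sub[0] = 'e'
  Position 3 ('e'): no match needed
  Position 4 ('d'): no match needed
  Position 5 ('a'): no match needed
  Position 6 ('b'): no match needed
  Position 7 ('e'): no match needed
  Position 8 ('d'): no match needed
  Position 9 ('d'): no match needed
Only matched 1/2 characters => not a subsequence

0


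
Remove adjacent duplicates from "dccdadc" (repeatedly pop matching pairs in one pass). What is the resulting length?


Input: dccdadc
Stack-based adjacent duplicate removal:
  Read 'd': push. Stack: d
  Read 'c': push. Stack: dc
  Read 'c': matches stack top 'c' => pop. Stack: d
  Read 'd': matches stack top 'd' => pop. Stack: (empty)
  Read 'a': push. Stack: a
  Read 'd': push. Stack: ad
  Read 'c': push. Stack: adc
Final stack: "adc" (length 3)

3


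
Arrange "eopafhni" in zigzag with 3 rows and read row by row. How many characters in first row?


Zigzag "eopafhni" into 3 rows:
Placing characters:
  'e' => row 0
  'o' => row 1
  'p' => row 2
  'a' => row 1
  'f' => row 0
  'h' => row 1
  'n' => row 2
  'i' => row 1
Rows:
  Row 0: "ef"
  Row 1: "oahi"
  Row 2: "pn"
First row length: 2

2


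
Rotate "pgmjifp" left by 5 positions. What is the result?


Input: "pgmjifp", rotate left by 5
First 5 characters: "pgmji"
Remaining characters: "fp"
Concatenate remaining + first: "fp" + "pgmji" = "fppgmji"

fppgmji


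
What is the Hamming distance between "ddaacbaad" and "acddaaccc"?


Comparing "ddaacbaad" and "acddaaccc" position by position:
  Position 0: 'd' vs 'a' => differ
  Position 1: 'd' vs 'c' => differ
  Position 2: 'a' vs 'd' => differ
  Position 3: 'a' vs 'd' => differ
  Position 4: 'c' vs 'a' => differ
  Position 5: 'b' vs 'a' => differ
  Position 6: 'a' vs 'c' => differ
  Position 7: 'a' vs 'c' => differ
  Position 8: 'd' vs 'c' => differ
Total differences (Hamming distance): 9

9


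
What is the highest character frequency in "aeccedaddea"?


Input: aeccedaddea
Character counts:
  'a': 3
  'c': 2
  'd': 3
  'e': 3
Maximum frequency: 3

3


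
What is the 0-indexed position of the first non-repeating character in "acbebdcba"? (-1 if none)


Input: acbebdcba
Character frequencies:
  'a': 2
  'b': 3
  'c': 2
  'd': 1
  'e': 1
Scanning left to right for freq == 1:
  Position 0 ('a'): freq=2, skip
  Position 1 ('c'): freq=2, skip
  Position 2 ('b'): freq=3, skip
  Position 3 ('e'): unique! => answer = 3

3


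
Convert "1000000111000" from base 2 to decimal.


Input: "1000000111000" in base 2
Positional expansion:
  Digit '1' (value 1) x 2^12 = 4096
  Digit '0' (value 0) x 2^11 = 0
  Digit '0' (value 0) x 2^10 = 0
  Digit '0' (value 0) x 2^9 = 0
  Digit '0' (value 0) x 2^8 = 0
  Digit '0' (value 0) x 2^7 = 0
  Digit '0' (value 0) x 2^6 = 0
  Digit '1' (value 1) x 2^5 = 32
  Digit '1' (value 1) x 2^4 = 16
  Digit '1' (value 1) x 2^3 = 8
  Digit '0' (value 0) x 2^2 = 0
  Digit '0' (value 0) x 2^1 = 0
  Digit '0' (value 0) x 2^0 = 0
Sum = 4152

4152


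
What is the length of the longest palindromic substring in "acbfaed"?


Input: "acbfaed"
Checking substrings for palindromes:
  No multi-char palindromic substrings found
Longest palindromic substring: "a" with length 1

1


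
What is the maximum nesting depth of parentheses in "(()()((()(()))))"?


Input: "(()()((()(()))))"
Tracking depth:
  Position 0 '(': depth becomes 1
  Position 1 '(': depth becomes 2
  Position 2 ')': depth becomes 1
  Position 3 '(': depth becomes 2
  Position 4 ')': depth becomes 1
  Position 5 '(': depth becomes 2
  Position 6 '(': depth becomes 3
  Position 7 '(': depth becomes 4
  Position 8 ')': depth becomes 3
  Position 9 '(': depth becomes 4
  Position 10 '(': depth becomes 5
  Position 11 ')': depth becomes 4
  Position 12 ')': depth becomes 3
  Position 13 ')': depth becomes 2
  Position 14 ')': depth becomes 1
  Position 15 ')': depth becomes 0
Maximum depth reached: 5

5


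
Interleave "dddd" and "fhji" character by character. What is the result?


Interleaving "dddd" and "fhji":
  Position 0: 'd' from first, 'f' from second => "df"
  Position 1: 'd' from first, 'h' from second => "dh"
  Position 2: 'd' from first, 'j' from second => "dj"
  Position 3: 'd' from first, 'i' from second => "di"
Result: dfdhdjdi

dfdhdjdi


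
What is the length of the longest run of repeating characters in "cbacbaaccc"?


Input: "cbacbaaccc"
Scanning for longest run:
  Position 1 ('b'): new char, reset run to 1
  Position 2 ('a'): new char, reset run to 1
  Position 3 ('c'): new char, reset run to 1
  Position 4 ('b'): new char, reset run to 1
  Position 5 ('a'): new char, reset run to 1
  Position 6 ('a'): continues run of 'a', length=2
  Position 7 ('c'): new char, reset run to 1
  Position 8 ('c'): continues run of 'c', length=2
  Position 9 ('c'): continues run of 'c', length=3
Longest run: 'c' with length 3

3


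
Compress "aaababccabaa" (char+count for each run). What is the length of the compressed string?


Input: aaababccabaa
Runs:
  'a' x 3 => "a3"
  'b' x 1 => "b1"
  'a' x 1 => "a1"
  'b' x 1 => "b1"
  'c' x 2 => "c2"
  'a' x 1 => "a1"
  'b' x 1 => "b1"
  'a' x 2 => "a2"
Compressed: "a3b1a1b1c2a1b1a2"
Compressed length: 16

16


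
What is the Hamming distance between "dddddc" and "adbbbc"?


Comparing "dddddc" and "adbbbc" position by position:
  Position 0: 'd' vs 'a' => differ
  Position 1: 'd' vs 'd' => same
  Position 2: 'd' vs 'b' => differ
  Position 3: 'd' vs 'b' => differ
  Position 4: 'd' vs 'b' => differ
  Position 5: 'c' vs 'c' => same
Total differences (Hamming distance): 4

4


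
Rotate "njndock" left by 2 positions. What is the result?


Input: "njndock", rotate left by 2
First 2 characters: "nj"
Remaining characters: "ndock"
Concatenate remaining + first: "ndock" + "nj" = "ndocknj"

ndocknj


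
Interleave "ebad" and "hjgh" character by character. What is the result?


Interleaving "ebad" and "hjgh":
  Position 0: 'e' from first, 'h' from second => "eh"
  Position 1: 'b' from first, 'j' from second => "bj"
  Position 2: 'a' from first, 'g' from second => "ag"
  Position 3: 'd' from first, 'h' from second => "dh"
Result: ehbjagdh

ehbjagdh


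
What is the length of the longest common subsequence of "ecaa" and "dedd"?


LCS of "ecaa" and "dedd"
DP table:
           d    e    d    d
      0    0    0    0    0
  e   0    0    1    1    1
  c   0    0    1    1    1
  a   0    0    1    1    1
  a   0    0    1    1    1
LCS length = dp[4][4] = 1

1


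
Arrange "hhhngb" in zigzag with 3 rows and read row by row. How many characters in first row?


Zigzag "hhhngb" into 3 rows:
Placing characters:
  'h' => row 0
  'h' => row 1
  'h' => row 2
  'n' => row 1
  'g' => row 0
  'b' => row 1
Rows:
  Row 0: "hg"
  Row 1: "hnb"
  Row 2: "h"
First row length: 2

2


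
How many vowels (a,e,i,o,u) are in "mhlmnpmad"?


Input: mhlmnpmad
Checking each character:
  'm' at position 0: consonant
  'h' at position 1: consonant
  'l' at position 2: consonant
  'm' at position 3: consonant
  'n' at position 4: consonant
  'p' at position 5: consonant
  'm' at position 6: consonant
  'a' at position 7: vowel (running total: 1)
  'd' at position 8: consonant
Total vowels: 1

1


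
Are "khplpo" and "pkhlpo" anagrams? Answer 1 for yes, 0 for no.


Strings: "khplpo", "pkhlpo"
Sorted first:  hklopp
Sorted second: hklopp
Sorted forms match => anagrams

1


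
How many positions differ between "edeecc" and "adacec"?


Comparing "edeecc" and "adacec" position by position:
  Position 0: 'e' vs 'a' => DIFFER
  Position 1: 'd' vs 'd' => same
  Position 2: 'e' vs 'a' => DIFFER
  Position 3: 'e' vs 'c' => DIFFER
  Position 4: 'c' vs 'e' => DIFFER
  Position 5: 'c' vs 'c' => same
Positions that differ: 4

4


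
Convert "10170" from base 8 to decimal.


Input: "10170" in base 8
Positional expansion:
  Digit '1' (value 1) x 8^4 = 4096
  Digit '0' (value 0) x 8^3 = 0
  Digit '1' (value 1) x 8^2 = 64
  Digit '7' (value 7) x 8^1 = 56
  Digit '0' (value 0) x 8^0 = 0
Sum = 4216

4216


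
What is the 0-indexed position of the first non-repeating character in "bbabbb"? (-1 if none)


Input: bbabbb
Character frequencies:
  'a': 1
  'b': 5
Scanning left to right for freq == 1:
  Position 0 ('b'): freq=5, skip
  Position 1 ('b'): freq=5, skip
  Position 2 ('a'): unique! => answer = 2

2


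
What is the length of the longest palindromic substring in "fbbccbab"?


Input: "fbbccbab"
Checking substrings for palindromes:
  [2:6] "bccb" (len 4) => palindrome
  [5:8] "bab" (len 3) => palindrome
  [1:3] "bb" (len 2) => palindrome
  [3:5] "cc" (len 2) => palindrome
Longest palindromic substring: "bccb" with length 4

4


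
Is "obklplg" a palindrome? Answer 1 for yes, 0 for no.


Input: obklplg
Reversed: glplkbo
  Compare pos 0 ('o') with pos 6 ('g'): MISMATCH
  Compare pos 1 ('b') with pos 5 ('l'): MISMATCH
  Compare pos 2 ('k') with pos 4 ('p'): MISMATCH
Result: not a palindrome

0


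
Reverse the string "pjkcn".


Input: pjkcn
Reading characters right to left:
  Position 4: 'n'
  Position 3: 'c'
  Position 2: 'k'
  Position 1: 'j'
  Position 0: 'p'
Reversed: nckjp

nckjp


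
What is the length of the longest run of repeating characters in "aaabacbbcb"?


Input: "aaabacbbcb"
Scanning for longest run:
  Position 1 ('a'): continues run of 'a', length=2
  Position 2 ('a'): continues run of 'a', length=3
  Position 3 ('b'): new char, reset run to 1
  Position 4 ('a'): new char, reset run to 1
  Position 5 ('c'): new char, reset run to 1
  Position 6 ('b'): new char, reset run to 1
  Position 7 ('b'): continues run of 'b', length=2
  Position 8 ('c'): new char, reset run to 1
  Position 9 ('b'): new char, reset run to 1
Longest run: 'a' with length 3

3


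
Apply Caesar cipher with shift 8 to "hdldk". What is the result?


Caesar cipher: shift "hdldk" by 8
  'h' (pos 7) + 8 = pos 15 = 'p'
  'd' (pos 3) + 8 = pos 11 = 'l'
  'l' (pos 11) + 8 = pos 19 = 't'
  'd' (pos 3) + 8 = pos 11 = 'l'
  'k' (pos 10) + 8 = pos 18 = 's'
Result: pltls

pltls


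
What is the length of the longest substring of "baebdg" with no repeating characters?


Input: "baebdg"
Sliding window (track last position of each char):
  Position 0 ('b'): window [0,0] length 1 -- new best
  Position 1 ('a'): window [0,1] length 2 -- new best
  Position 2 ('e'): window [0,2] length 3 -- new best
  Position 3 ('b'): repeat (last at 0), move window start to 1
  Position 3 ('b'): window [1,3] length 3
  Position 4 ('d'): window [1,4] length 4 -- new best
  Position 5 ('g'): window [1,5] length 5 -- new best
Longest substring with no repeats: "aebdg" with length 5

5


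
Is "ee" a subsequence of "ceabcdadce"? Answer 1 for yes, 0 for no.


Check if "ee" is a subsequence of "ceabcdadce"
Greedy scan:
  Position 0 ('c'): no match needed
  Position 1 ('e'): matches sub[0] = 'e'
  Position 2 ('a'): no match needed
  Position 3 ('b'): no match needed
  Position 4 ('c'): no match needed
  Position 5 ('d'): no match needed
  Position 6 ('a'): no match needed
  Position 7 ('d'): no match needed
  Position 8 ('c'): no match needed
  Position 9 ('e'): matches sub[1] = 'e'
All 2 characters matched => is a subsequence

1


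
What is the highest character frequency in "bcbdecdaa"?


Input: bcbdecdaa
Character counts:
  'a': 2
  'b': 2
  'c': 2
  'd': 2
  'e': 1
Maximum frequency: 2

2


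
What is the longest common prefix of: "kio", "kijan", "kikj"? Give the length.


Words: kio, kijan, kikj
  Position 0: all 'k' => match
  Position 1: all 'i' => match
  Position 2: ('o', 'j', 'k') => mismatch, stop
LCP = "ki" (length 2)

2


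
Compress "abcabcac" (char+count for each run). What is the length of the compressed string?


Input: abcabcac
Runs:
  'a' x 1 => "a1"
  'b' x 1 => "b1"
  'c' x 1 => "c1"
  'a' x 1 => "a1"
  'b' x 1 => "b1"
  'c' x 1 => "c1"
  'a' x 1 => "a1"
  'c' x 1 => "c1"
Compressed: "a1b1c1a1b1c1a1c1"
Compressed length: 16

16


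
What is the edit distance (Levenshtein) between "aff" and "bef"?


Computing edit distance: "aff" -> "bef"
DP table:
           b    e    f
      0    1    2    3
  a   1    1    2    3
  f   2    2    2    2
  f   3    3    3    2
Edit distance = dp[3][3] = 2

2


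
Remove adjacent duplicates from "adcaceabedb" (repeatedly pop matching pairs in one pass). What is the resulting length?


Input: adcaceabedb
Stack-based adjacent duplicate removal:
  Read 'a': push. Stack: a
  Read 'd': push. Stack: ad
  Read 'c': push. Stack: adc
  Read 'a': push. Stack: adca
  Read 'c': push. Stack: adcac
  Read 'e': push. Stack: adcace
  Read 'a': push. Stack: adcacea
  Read 'b': push. Stack: adcaceab
  Read 'e': push. Stack: adcaceabe
  Read 'd': push. Stack: adcaceabed
  Read 'b': push. Stack: adcaceabedb
Final stack: "adcaceabedb" (length 11)

11


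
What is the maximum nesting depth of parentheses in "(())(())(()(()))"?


Input: "(())(())(()(()))"
Tracking depth:
  Position 0 '(': depth becomes 1
  Position 1 '(': depth becomes 2
  Position 2 ')': depth becomes 1
  Position 3 ')': depth becomes 0
  Position 4 '(': depth becomes 1
  Position 5 '(': depth becomes 2
  Position 6 ')': depth becomes 1
  Position 7 ')': depth becomes 0
  Position 8 '(': depth becomes 1
  Position 9 '(': depth becomes 2
  Position 10 ')': depth becomes 1
  Position 11 '(': depth becomes 2
  Position 12 '(': depth becomes 3
  Position 13 ')': depth becomes 2
  Position 14 ')': depth becomes 1
  Position 15 ')': depth becomes 0
Maximum depth reached: 3

3


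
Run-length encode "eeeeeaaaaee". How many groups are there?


Input: eeeeeaaaaee
Scanning for consecutive runs:
  Group 1: 'e' x 5 (positions 0-4)
  Group 2: 'a' x 4 (positions 5-8)
  Group 3: 'e' x 2 (positions 9-10)
Total groups: 3

3


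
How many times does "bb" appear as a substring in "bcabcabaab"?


Searching for "bb" in "bcabcabaab"
Scanning each position:
  Position 0: "bc" => no
  Position 1: "ca" => no
  Position 2: "ab" => no
  Position 3: "bc" => no
  Position 4: "ca" => no
  Position 5: "ab" => no
  Position 6: "ba" => no
  Position 7: "aa" => no
  Position 8: "ab" => no
Total occurrences: 0

0


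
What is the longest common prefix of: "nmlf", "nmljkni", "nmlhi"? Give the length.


Words: nmlf, nmljkni, nmlhi
  Position 0: all 'n' => match
  Position 1: all 'm' => match
  Position 2: all 'l' => match
  Position 3: ('f', 'j', 'h') => mismatch, stop
LCP = "nml" (length 3)

3


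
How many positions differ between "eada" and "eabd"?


Comparing "eada" and "eabd" position by position:
  Position 0: 'e' vs 'e' => same
  Position 1: 'a' vs 'a' => same
  Position 2: 'd' vs 'b' => DIFFER
  Position 3: 'a' vs 'd' => DIFFER
Positions that differ: 2

2


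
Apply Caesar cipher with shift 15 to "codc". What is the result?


Caesar cipher: shift "codc" by 15
  'c' (pos 2) + 15 = pos 17 = 'r'
  'o' (pos 14) + 15 = pos 3 = 'd'
  'd' (pos 3) + 15 = pos 18 = 's'
  'c' (pos 2) + 15 = pos 17 = 'r'
Result: rdsr

rdsr


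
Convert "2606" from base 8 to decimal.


Input: "2606" in base 8
Positional expansion:
  Digit '2' (value 2) x 8^3 = 1024
  Digit '6' (value 6) x 8^2 = 384
  Digit '0' (value 0) x 8^1 = 0
  Digit '6' (value 6) x 8^0 = 6
Sum = 1414

1414


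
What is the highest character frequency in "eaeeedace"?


Input: eaeeedace
Character counts:
  'a': 2
  'c': 1
  'd': 1
  'e': 5
Maximum frequency: 5

5


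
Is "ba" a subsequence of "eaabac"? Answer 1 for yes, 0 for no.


Check if "ba" is a subsequence of "eaabac"
Greedy scan:
  Position 0 ('e'): no match needed
  Position 1 ('a'): no match needed
  Position 2 ('a'): no match needed
  Position 3 ('b'): matches sub[0] = 'b'
  Position 4 ('a'): matches sub[1] = 'a'
  Position 5 ('c'): no match needed
All 2 characters matched => is a subsequence

1


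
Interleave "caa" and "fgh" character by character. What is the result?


Interleaving "caa" and "fgh":
  Position 0: 'c' from first, 'f' from second => "cf"
  Position 1: 'a' from first, 'g' from second => "ag"
  Position 2: 'a' from first, 'h' from second => "ah"
Result: cfagah

cfagah


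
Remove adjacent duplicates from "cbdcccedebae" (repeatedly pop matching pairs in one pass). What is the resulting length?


Input: cbdcccedebae
Stack-based adjacent duplicate removal:
  Read 'c': push. Stack: c
  Read 'b': push. Stack: cb
  Read 'd': push. Stack: cbd
  Read 'c': push. Stack: cbdc
  Read 'c': matches stack top 'c' => pop. Stack: cbd
  Read 'c': push. Stack: cbdc
  Read 'e': push. Stack: cbdce
  Read 'd': push. Stack: cbdced
  Read 'e': push. Stack: cbdcede
  Read 'b': push. Stack: cbdcedeb
  Read 'a': push. Stack: cbdcedeba
  Read 'e': push. Stack: cbdcedebae
Final stack: "cbdcedebae" (length 10)

10


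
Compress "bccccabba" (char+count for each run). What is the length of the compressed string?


Input: bccccabba
Runs:
  'b' x 1 => "b1"
  'c' x 4 => "c4"
  'a' x 1 => "a1"
  'b' x 2 => "b2"
  'a' x 1 => "a1"
Compressed: "b1c4a1b2a1"
Compressed length: 10

10


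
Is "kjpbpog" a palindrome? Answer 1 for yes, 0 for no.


Input: kjpbpog
Reversed: gopbpjk
  Compare pos 0 ('k') with pos 6 ('g'): MISMATCH
  Compare pos 1 ('j') with pos 5 ('o'): MISMATCH
  Compare pos 2 ('p') with pos 4 ('p'): match
Result: not a palindrome

0


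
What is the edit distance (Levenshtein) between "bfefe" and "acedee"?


Computing edit distance: "bfefe" -> "acedee"
DP table:
           a    c    e    d    e    e
      0    1    2    3    4    5    6
  b   1    1    2    3    4    5    6
  f   2    2    2    3    4    5    6
  e   3    3    3    2    3    4    5
  f   4    4    4    3    3    4    5
  e   5    5    5    4    4    3    4
Edit distance = dp[5][6] = 4

4


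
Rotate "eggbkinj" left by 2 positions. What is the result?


Input: "eggbkinj", rotate left by 2
First 2 characters: "eg"
Remaining characters: "gbkinj"
Concatenate remaining + first: "gbkinj" + "eg" = "gbkinjeg"

gbkinjeg


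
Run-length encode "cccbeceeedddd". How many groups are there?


Input: cccbeceeedddd
Scanning for consecutive runs:
  Group 1: 'c' x 3 (positions 0-2)
  Group 2: 'b' x 1 (positions 3-3)
  Group 3: 'e' x 1 (positions 4-4)
  Group 4: 'c' x 1 (positions 5-5)
  Group 5: 'e' x 3 (positions 6-8)
  Group 6: 'd' x 4 (positions 9-12)
Total groups: 6

6


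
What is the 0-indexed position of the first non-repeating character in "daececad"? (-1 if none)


Input: daececad
Character frequencies:
  'a': 2
  'c': 2
  'd': 2
  'e': 2
Scanning left to right for freq == 1:
  Position 0 ('d'): freq=2, skip
  Position 1 ('a'): freq=2, skip
  Position 2 ('e'): freq=2, skip
  Position 3 ('c'): freq=2, skip
  Position 4 ('e'): freq=2, skip
  Position 5 ('c'): freq=2, skip
  Position 6 ('a'): freq=2, skip
  Position 7 ('d'): freq=2, skip
  No unique character found => answer = -1

-1


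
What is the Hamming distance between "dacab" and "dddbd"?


Comparing "dacab" and "dddbd" position by position:
  Position 0: 'd' vs 'd' => same
  Position 1: 'a' vs 'd' => differ
  Position 2: 'c' vs 'd' => differ
  Position 3: 'a' vs 'b' => differ
  Position 4: 'b' vs 'd' => differ
Total differences (Hamming distance): 4

4


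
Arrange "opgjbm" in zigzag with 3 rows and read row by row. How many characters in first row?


Zigzag "opgjbm" into 3 rows:
Placing characters:
  'o' => row 0
  'p' => row 1
  'g' => row 2
  'j' => row 1
  'b' => row 0
  'm' => row 1
Rows:
  Row 0: "ob"
  Row 1: "pjm"
  Row 2: "g"
First row length: 2

2


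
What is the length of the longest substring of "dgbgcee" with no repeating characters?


Input: "dgbgcee"
Sliding window (track last position of each char):
  Position 0 ('d'): window [0,0] length 1 -- new best
  Position 1 ('g'): window [0,1] length 2 -- new best
  Position 2 ('b'): window [0,2] length 3 -- new best
  Position 3 ('g'): repeat (last at 1), move window start to 2
  Position 3 ('g'): window [2,3] length 2
  Position 4 ('c'): window [2,4] length 3
  Position 5 ('e'): window [2,5] length 4 -- new best
  Position 6 ('e'): repeat (last at 5), move window start to 6
  Position 6 ('e'): window [6,6] length 1
Longest substring with no repeats: "bgce" with length 4

4


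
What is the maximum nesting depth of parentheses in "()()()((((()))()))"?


Input: "()()()((((()))()))"
Tracking depth:
  Position 0 '(': depth becomes 1
  Position 1 ')': depth becomes 0
  Position 2 '(': depth becomes 1
  Position 3 ')': depth becomes 0
  Position 4 '(': depth becomes 1
  Position 5 ')': depth becomes 0
  Position 6 '(': depth becomes 1
  Position 7 '(': depth becomes 2
  Position 8 '(': depth becomes 3
  Position 9 '(': depth becomes 4
  Position 10 '(': depth becomes 5
  Position 11 ')': depth becomes 4
  Position 12 ')': depth becomes 3
  Position 13 ')': depth becomes 2
  Position 14 '(': depth becomes 3
  Position 15 ')': depth becomes 2
  Position 16 ')': depth becomes 1
  Position 17 ')': depth becomes 0
Maximum depth reached: 5

5


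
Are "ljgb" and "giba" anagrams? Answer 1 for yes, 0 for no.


Strings: "ljgb", "giba"
Sorted first:  bgjl
Sorted second: abgi
Differ at position 0: 'b' vs 'a' => not anagrams

0


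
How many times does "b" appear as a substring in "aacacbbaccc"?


Searching for "b" in "aacacbbaccc"
Scanning each position:
  Position 0: "a" => no
  Position 1: "a" => no
  Position 2: "c" => no
  Position 3: "a" => no
  Position 4: "c" => no
  Position 5: "b" => MATCH
  Position 6: "b" => MATCH
  Position 7: "a" => no
  Position 8: "c" => no
  Position 9: "c" => no
  Position 10: "c" => no
Total occurrences: 2

2


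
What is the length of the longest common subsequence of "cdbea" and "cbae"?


LCS of "cdbea" and "cbae"
DP table:
           c    b    a    e
      0    0    0    0    0
  c   0    1    1    1    1
  d   0    1    1    1    1
  b   0    1    2    2    2
  e   0    1    2    2    3
  a   0    1    2    3    3
LCS length = dp[5][4] = 3

3


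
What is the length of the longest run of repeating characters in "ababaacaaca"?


Input: "ababaacaaca"
Scanning for longest run:
  Position 1 ('b'): new char, reset run to 1
  Position 2 ('a'): new char, reset run to 1
  Position 3 ('b'): new char, reset run to 1
  Position 4 ('a'): new char, reset run to 1
  Position 5 ('a'): continues run of 'a', length=2
  Position 6 ('c'): new char, reset run to 1
  Position 7 ('a'): new char, reset run to 1
  Position 8 ('a'): continues run of 'a', length=2
  Position 9 ('c'): new char, reset run to 1
  Position 10 ('a'): new char, reset run to 1
Longest run: 'a' with length 2

2


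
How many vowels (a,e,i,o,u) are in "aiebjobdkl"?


Input: aiebjobdkl
Checking each character:
  'a' at position 0: vowel (running total: 1)
  'i' at position 1: vowel (running total: 2)
  'e' at position 2: vowel (running total: 3)
  'b' at position 3: consonant
  'j' at position 4: consonant
  'o' at position 5: vowel (running total: 4)
  'b' at position 6: consonant
  'd' at position 7: consonant
  'k' at position 8: consonant
  'l' at position 9: consonant
Total vowels: 4

4


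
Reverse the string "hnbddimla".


Input: hnbddimla
Reading characters right to left:
  Position 8: 'a'
  Position 7: 'l'
  Position 6: 'm'
  Position 5: 'i'
  Position 4: 'd'
  Position 3: 'd'
  Position 2: 'b'
  Position 1: 'n'
  Position 0: 'h'
Reversed: almiddbnh

almiddbnh


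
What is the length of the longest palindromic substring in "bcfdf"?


Input: "bcfdf"
Checking substrings for palindromes:
  [2:5] "fdf" (len 3) => palindrome
Longest palindromic substring: "fdf" with length 3

3


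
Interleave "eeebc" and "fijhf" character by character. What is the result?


Interleaving "eeebc" and "fijhf":
  Position 0: 'e' from first, 'f' from second => "ef"
  Position 1: 'e' from first, 'i' from second => "ei"
  Position 2: 'e' from first, 'j' from second => "ej"
  Position 3: 'b' from first, 'h' from second => "bh"
  Position 4: 'c' from first, 'f' from second => "cf"
Result: efeiejbhcf

efeiejbhcf


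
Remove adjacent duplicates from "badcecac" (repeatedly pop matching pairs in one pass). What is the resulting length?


Input: badcecac
Stack-based adjacent duplicate removal:
  Read 'b': push. Stack: b
  Read 'a': push. Stack: ba
  Read 'd': push. Stack: bad
  Read 'c': push. Stack: badc
  Read 'e': push. Stack: badce
  Read 'c': push. Stack: badcec
  Read 'a': push. Stack: badceca
  Read 'c': push. Stack: badcecac
Final stack: "badcecac" (length 8)

8


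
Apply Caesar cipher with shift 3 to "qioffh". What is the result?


Caesar cipher: shift "qioffh" by 3
  'q' (pos 16) + 3 = pos 19 = 't'
  'i' (pos 8) + 3 = pos 11 = 'l'
  'o' (pos 14) + 3 = pos 17 = 'r'
  'f' (pos 5) + 3 = pos 8 = 'i'
  'f' (pos 5) + 3 = pos 8 = 'i'
  'h' (pos 7) + 3 = pos 10 = 'k'
Result: tlriik

tlriik


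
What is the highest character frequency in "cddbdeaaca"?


Input: cddbdeaaca
Character counts:
  'a': 3
  'b': 1
  'c': 2
  'd': 3
  'e': 1
Maximum frequency: 3

3


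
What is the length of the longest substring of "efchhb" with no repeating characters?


Input: "efchhb"
Sliding window (track last position of each char):
  Position 0 ('e'): window [0,0] length 1 -- new best
  Position 1 ('f'): window [0,1] length 2 -- new best
  Position 2 ('c'): window [0,2] length 3 -- new best
  Position 3 ('h'): window [0,3] length 4 -- new best
  Position 4 ('h'): repeat (last at 3), move window start to 4
  Position 4 ('h'): window [4,4] length 1
  Position 5 ('b'): window [4,5] length 2
Longest substring with no repeats: "efch" with length 4

4


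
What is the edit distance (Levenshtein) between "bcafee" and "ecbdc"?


Computing edit distance: "bcafee" -> "ecbdc"
DP table:
           e    c    b    d    c
      0    1    2    3    4    5
  b   1    1    2    2    3    4
  c   2    2    1    2    3    3
  a   3    3    2    2    3    4
  f   4    4    3    3    3    4
  e   5    4    4    4    4    4
  e   6    5    5    5    5    5
Edit distance = dp[6][5] = 5

5


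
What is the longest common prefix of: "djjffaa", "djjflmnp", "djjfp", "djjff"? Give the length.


Words: djjffaa, djjflmnp, djjfp, djjff
  Position 0: all 'd' => match
  Position 1: all 'j' => match
  Position 2: all 'j' => match
  Position 3: all 'f' => match
  Position 4: ('f', 'l', 'p', 'f') => mismatch, stop
LCP = "djjf" (length 4)

4


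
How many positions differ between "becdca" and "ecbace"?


Comparing "becdca" and "ecbace" position by position:
  Position 0: 'b' vs 'e' => DIFFER
  Position 1: 'e' vs 'c' => DIFFER
  Position 2: 'c' vs 'b' => DIFFER
  Position 3: 'd' vs 'a' => DIFFER
  Position 4: 'c' vs 'c' => same
  Position 5: 'a' vs 'e' => DIFFER
Positions that differ: 5

5


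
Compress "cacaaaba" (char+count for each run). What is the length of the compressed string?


Input: cacaaaba
Runs:
  'c' x 1 => "c1"
  'a' x 1 => "a1"
  'c' x 1 => "c1"
  'a' x 3 => "a3"
  'b' x 1 => "b1"
  'a' x 1 => "a1"
Compressed: "c1a1c1a3b1a1"
Compressed length: 12

12


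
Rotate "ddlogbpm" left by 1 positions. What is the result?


Input: "ddlogbpm", rotate left by 1
First 1 characters: "d"
Remaining characters: "dlogbpm"
Concatenate remaining + first: "dlogbpm" + "d" = "dlogbpmd"

dlogbpmd


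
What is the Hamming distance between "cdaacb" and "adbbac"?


Comparing "cdaacb" and "adbbac" position by position:
  Position 0: 'c' vs 'a' => differ
  Position 1: 'd' vs 'd' => same
  Position 2: 'a' vs 'b' => differ
  Position 3: 'a' vs 'b' => differ
  Position 4: 'c' vs 'a' => differ
  Position 5: 'b' vs 'c' => differ
Total differences (Hamming distance): 5

5


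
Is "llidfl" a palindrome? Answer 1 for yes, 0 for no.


Input: llidfl
Reversed: lfdill
  Compare pos 0 ('l') with pos 5 ('l'): match
  Compare pos 1 ('l') with pos 4 ('f'): MISMATCH
  Compare pos 2 ('i') with pos 3 ('d'): MISMATCH
Result: not a palindrome

0


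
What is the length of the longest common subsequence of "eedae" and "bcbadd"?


LCS of "eedae" and "bcbadd"
DP table:
           b    c    b    a    d    d
      0    0    0    0    0    0    0
  e   0    0    0    0    0    0    0
  e   0    0    0    0    0    0    0
  d   0    0    0    0    0    1    1
  a   0    0    0    0    1    1    1
  e   0    0    0    0    1    1    1
LCS length = dp[5][6] = 1

1


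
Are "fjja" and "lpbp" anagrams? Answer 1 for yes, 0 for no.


Strings: "fjja", "lpbp"
Sorted first:  afjj
Sorted second: blpp
Differ at position 0: 'a' vs 'b' => not anagrams

0


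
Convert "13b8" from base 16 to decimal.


Input: "13b8" in base 16
Positional expansion:
  Digit '1' (value 1) x 16^3 = 4096
  Digit '3' (value 3) x 16^2 = 768
  Digit 'b' (value 11) x 16^1 = 176
  Digit '8' (value 8) x 16^0 = 8
Sum = 5048

5048


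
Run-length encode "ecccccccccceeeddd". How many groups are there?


Input: ecccccccccceeeddd
Scanning for consecutive runs:
  Group 1: 'e' x 1 (positions 0-0)
  Group 2: 'c' x 10 (positions 1-10)
  Group 3: 'e' x 3 (positions 11-13)
  Group 4: 'd' x 3 (positions 14-16)
Total groups: 4

4


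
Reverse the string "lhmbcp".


Input: lhmbcp
Reading characters right to left:
  Position 5: 'p'
  Position 4: 'c'
  Position 3: 'b'
  Position 2: 'm'
  Position 1: 'h'
  Position 0: 'l'
Reversed: pcbmhl

pcbmhl


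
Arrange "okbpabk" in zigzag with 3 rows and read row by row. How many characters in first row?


Zigzag "okbpabk" into 3 rows:
Placing characters:
  'o' => row 0
  'k' => row 1
  'b' => row 2
  'p' => row 1
  'a' => row 0
  'b' => row 1
  'k' => row 2
Rows:
  Row 0: "oa"
  Row 1: "kpb"
  Row 2: "bk"
First row length: 2

2


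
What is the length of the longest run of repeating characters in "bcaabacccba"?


Input: "bcaabacccba"
Scanning for longest run:
  Position 1 ('c'): new char, reset run to 1
  Position 2 ('a'): new char, reset run to 1
  Position 3 ('a'): continues run of 'a', length=2
  Position 4 ('b'): new char, reset run to 1
  Position 5 ('a'): new char, reset run to 1
  Position 6 ('c'): new char, reset run to 1
  Position 7 ('c'): continues run of 'c', length=2
  Position 8 ('c'): continues run of 'c', length=3
  Position 9 ('b'): new char, reset run to 1
  Position 10 ('a'): new char, reset run to 1
Longest run: 'c' with length 3

3


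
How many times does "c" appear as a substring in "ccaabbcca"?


Searching for "c" in "ccaabbcca"
Scanning each position:
  Position 0: "c" => MATCH
  Position 1: "c" => MATCH
  Position 2: "a" => no
  Position 3: "a" => no
  Position 4: "b" => no
  Position 5: "b" => no
  Position 6: "c" => MATCH
  Position 7: "c" => MATCH
  Position 8: "a" => no
Total occurrences: 4

4


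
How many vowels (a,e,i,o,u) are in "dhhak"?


Input: dhhak
Checking each character:
  'd' at position 0: consonant
  'h' at position 1: consonant
  'h' at position 2: consonant
  'a' at position 3: vowel (running total: 1)
  'k' at position 4: consonant
Total vowels: 1

1


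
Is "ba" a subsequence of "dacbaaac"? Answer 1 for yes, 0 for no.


Check if "ba" is a subsequence of "dacbaaac"
Greedy scan:
  Position 0 ('d'): no match needed
  Position 1 ('a'): no match needed
  Position 2 ('c'): no match needed
  Position 3 ('b'): matches sub[0] = 'b'
  Position 4 ('a'): matches sub[1] = 'a'
  Position 5 ('a'): no match needed
  Position 6 ('a'): no match needed
  Position 7 ('c'): no match needed
All 2 characters matched => is a subsequence

1


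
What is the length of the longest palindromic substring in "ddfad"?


Input: "ddfad"
Checking substrings for palindromes:
  [0:2] "dd" (len 2) => palindrome
Longest palindromic substring: "dd" with length 2

2


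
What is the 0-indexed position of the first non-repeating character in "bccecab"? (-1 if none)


Input: bccecab
Character frequencies:
  'a': 1
  'b': 2
  'c': 3
  'e': 1
Scanning left to right for freq == 1:
  Position 0 ('b'): freq=2, skip
  Position 1 ('c'): freq=3, skip
  Position 2 ('c'): freq=3, skip
  Position 3 ('e'): unique! => answer = 3

3


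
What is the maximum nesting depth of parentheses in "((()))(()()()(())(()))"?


Input: "((()))(()()()(())(()))"
Tracking depth:
  Position 0 '(': depth becomes 1
  Position 1 '(': depth becomes 2
  Position 2 '(': depth becomes 3
  Position 3 ')': depth becomes 2
  Position 4 ')': depth becomes 1
  Position 5 ')': depth becomes 0
  Position 6 '(': depth becomes 1
  Position 7 '(': depth becomes 2
  Position 8 ')': depth becomes 1
  Position 9 '(': depth becomes 2
  Position 10 ')': depth becomes 1
  Position 11 '(': depth becomes 2
  Position 12 ')': depth becomes 1
  Position 13 '(': depth becomes 2
  Position 14 '(': depth becomes 3
  Position 15 ')': depth becomes 2
  Position 16 ')': depth becomes 1
  Position 17 '(': depth becomes 2
  Position 18 '(': depth becomes 3
  Position 19 ')': depth becomes 2
  Position 20 ')': depth becomes 1
  Position 21 ')': depth becomes 0
Maximum depth reached: 3

3
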